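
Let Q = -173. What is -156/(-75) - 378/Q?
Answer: 18446/4325 ≈ 4.2650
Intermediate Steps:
-156/(-75) - 378/Q = -156/(-75) - 378/(-173) = -156*(-1/75) - 378*(-1/173) = 52/25 + 378/173 = 18446/4325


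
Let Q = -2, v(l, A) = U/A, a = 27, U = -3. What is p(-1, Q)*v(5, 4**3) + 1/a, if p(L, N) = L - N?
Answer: -17/1728 ≈ -0.0098380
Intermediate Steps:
v(l, A) = -3/A
p(-1, Q)*v(5, 4**3) + 1/a = (-1 - 1*(-2))*(-3/(4**3)) + 1/27 = (-1 + 2)*(-3/64) + 1/27 = 1*(-3*1/64) + 1/27 = 1*(-3/64) + 1/27 = -3/64 + 1/27 = -17/1728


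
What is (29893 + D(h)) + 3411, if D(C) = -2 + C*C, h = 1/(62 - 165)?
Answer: 353300919/10609 ≈ 33302.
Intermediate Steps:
h = -1/103 (h = 1/(-103) = -1/103 ≈ -0.0097087)
D(C) = -2 + C²
(29893 + D(h)) + 3411 = (29893 + (-2 + (-1/103)²)) + 3411 = (29893 + (-2 + 1/10609)) + 3411 = (29893 - 21217/10609) + 3411 = 317113620/10609 + 3411 = 353300919/10609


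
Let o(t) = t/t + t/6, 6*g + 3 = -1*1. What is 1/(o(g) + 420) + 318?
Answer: 1204593/3788 ≈ 318.00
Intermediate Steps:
g = -⅔ (g = -½ + (-1*1)/6 = -½ + (⅙)*(-1) = -½ - ⅙ = -⅔ ≈ -0.66667)
o(t) = 1 + t/6 (o(t) = 1 + t*(⅙) = 1 + t/6)
1/(o(g) + 420) + 318 = 1/((1 + (⅙)*(-⅔)) + 420) + 318 = 1/((1 - ⅑) + 420) + 318 = 1/(8/9 + 420) + 318 = 1/(3788/9) + 318 = 9/3788 + 318 = 1204593/3788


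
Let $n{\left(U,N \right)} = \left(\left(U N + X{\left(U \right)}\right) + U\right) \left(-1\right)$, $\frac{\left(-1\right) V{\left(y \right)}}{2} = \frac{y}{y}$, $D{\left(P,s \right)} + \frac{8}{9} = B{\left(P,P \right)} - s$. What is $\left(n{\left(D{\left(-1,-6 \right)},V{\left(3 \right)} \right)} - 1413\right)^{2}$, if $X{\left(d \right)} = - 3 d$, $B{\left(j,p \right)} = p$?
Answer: $\frac{157979761}{81} \approx 1.9504 \cdot 10^{6}$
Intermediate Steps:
$D{\left(P,s \right)} = - \frac{8}{9} + P - s$ ($D{\left(P,s \right)} = - \frac{8}{9} + \left(P - s\right) = - \frac{8}{9} + P - s$)
$V{\left(y \right)} = -2$ ($V{\left(y \right)} = - 2 \frac{y}{y} = \left(-2\right) 1 = -2$)
$n{\left(U,N \right)} = 2 U - N U$ ($n{\left(U,N \right)} = \left(\left(U N - 3 U\right) + U\right) \left(-1\right) = \left(\left(N U - 3 U\right) + U\right) \left(-1\right) = \left(\left(- 3 U + N U\right) + U\right) \left(-1\right) = \left(- 2 U + N U\right) \left(-1\right) = 2 U - N U$)
$\left(n{\left(D{\left(-1,-6 \right)},V{\left(3 \right)} \right)} - 1413\right)^{2} = \left(\left(- \frac{8}{9} - 1 - -6\right) \left(2 - -2\right) - 1413\right)^{2} = \left(\left(- \frac{8}{9} - 1 + 6\right) \left(2 + 2\right) - 1413\right)^{2} = \left(\frac{37}{9} \cdot 4 - 1413\right)^{2} = \left(\frac{148}{9} - 1413\right)^{2} = \left(- \frac{12569}{9}\right)^{2} = \frac{157979761}{81}$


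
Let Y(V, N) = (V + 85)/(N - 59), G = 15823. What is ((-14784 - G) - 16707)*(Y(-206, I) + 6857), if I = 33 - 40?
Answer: -973556521/3 ≈ -3.2452e+8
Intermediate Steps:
I = -7
Y(V, N) = (85 + V)/(-59 + N)
((-14784 - G) - 16707)*(Y(-206, I) + 6857) = ((-14784 - 1*15823) - 16707)*((85 - 206)/(-59 - 7) + 6857) = ((-14784 - 15823) - 16707)*(-121/(-66) + 6857) = (-30607 - 16707)*(-1/66*(-121) + 6857) = -47314*(11/6 + 6857) = -47314*41153/6 = -973556521/3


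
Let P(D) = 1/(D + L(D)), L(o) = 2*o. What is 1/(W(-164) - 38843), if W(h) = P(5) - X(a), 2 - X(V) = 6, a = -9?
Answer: -15/582584 ≈ -2.5747e-5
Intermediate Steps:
P(D) = 1/(3*D) (P(D) = 1/(D + 2*D) = 1/(3*D))
X(V) = -4 (X(V) = 2 - 1*6 = 2 - 6 = -4)
W(h) = 61/15 (W(h) = (⅓)/5 - 1*(-4) = (⅓)*(⅕) + 4 = 1/15 + 4 = 61/15)
1/(W(-164) - 38843) = 1/(61/15 - 38843) = 1/(-582584/15) = -15/582584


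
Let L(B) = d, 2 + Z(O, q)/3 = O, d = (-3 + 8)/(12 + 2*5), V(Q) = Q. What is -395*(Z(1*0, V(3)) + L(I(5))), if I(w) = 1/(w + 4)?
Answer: 50165/22 ≈ 2280.2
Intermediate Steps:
I(w) = 1/(4 + w)
d = 5/22 (d = 5/(12 + 10) = 5/22 ≈ 0.22727)
Z(O, q) = -6 + 3*O
L(B) = 5/22
-395*(Z(1*0, V(3)) + L(I(5))) = -395*((-6 + 3*(1*0)) + 5/22) = -395*((-6 + 3*0) + 5/22) = -395*((-6 + 0) + 5/22) = -395*(-6 + 5/22) = -395*(-127/22) = 50165/22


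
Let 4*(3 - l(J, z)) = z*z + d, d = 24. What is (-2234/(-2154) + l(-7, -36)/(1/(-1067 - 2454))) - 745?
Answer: 1239221011/1077 ≈ 1.1506e+6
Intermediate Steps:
l(J, z) = -3 - z²/4 (l(J, z) = 3 - (z*z + 24)/4 = 3 - (z² + 24)/4 = 3 - (24 + z²)/4 = 3 + (-6 - z²/4) = -3 - z²/4)
(-2234/(-2154) + l(-7, -36)/(1/(-1067 - 2454))) - 745 = (-2234/(-2154) + (-3 - ¼*(-36)²)/(1/(-1067 - 2454))) - 745 = (-2234*(-1/2154) + (-3 - ¼*1296)/(1/(-3521))) - 745 = (1117/1077 + (-3 - 324)/(-1/3521)) - 745 = (1117/1077 - 327*(-3521)) - 745 = (1117/1077 + 1151367) - 745 = 1240023376/1077 - 745 = 1239221011/1077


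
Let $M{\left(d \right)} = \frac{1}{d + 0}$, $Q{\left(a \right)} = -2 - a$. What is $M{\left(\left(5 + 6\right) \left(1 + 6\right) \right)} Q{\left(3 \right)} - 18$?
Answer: $- \frac{1391}{77} \approx -18.065$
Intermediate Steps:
$M{\left(d \right)} = \frac{1}{d}$
$M{\left(\left(5 + 6\right) \left(1 + 6\right) \right)} Q{\left(3 \right)} - 18 = \frac{-2 - 3}{\left(5 + 6\right) \left(1 + 6\right)} - 18 = \frac{-2 - 3}{11 \cdot 7} - 18 = \frac{1}{77} \left(-5\right) - 18 = - \frac{5}{77} - 18 = - \frac{1391}{77}$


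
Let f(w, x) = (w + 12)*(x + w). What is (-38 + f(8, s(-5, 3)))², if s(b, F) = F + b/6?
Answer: 246016/9 ≈ 27335.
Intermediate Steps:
s(b, F) = F + b/6 (s(b, F) = F + b*(⅙) = F + b/6)
f(w, x) = (12 + w)*(w + x)
(-38 + f(8, s(-5, 3)))² = (-38 + (8² + 12*8 + 12*(3 + (⅙)*(-5)) + 8*(3 + (⅙)*(-5))))² = (-38 + (64 + 96 + 12*(3 - ⅚) + 8*(3 - ⅚)))² = (-38 + (64 + 96 + 12*(13/6) + 8*(13/6)))² = (-38 + (64 + 96 + 26 + 52/3))² = (-38 + 610/3)² = (496/3)² = 246016/9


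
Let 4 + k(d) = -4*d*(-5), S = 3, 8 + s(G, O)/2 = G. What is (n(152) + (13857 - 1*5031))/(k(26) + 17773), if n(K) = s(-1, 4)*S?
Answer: 8772/18289 ≈ 0.47963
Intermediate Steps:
s(G, O) = -16 + 2*G
k(d) = -4 + 20*d (k(d) = -4 - 4*d*(-5) = -4 + 20*d)
n(K) = -54 (n(K) = (-16 + 2*(-1))*3 = (-16 - 2)*3 = -18*3 = -54)
(n(152) + (13857 - 1*5031))/(k(26) + 17773) = (-54 + (13857 - 1*5031))/((-4 + 20*26) + 17773) = (-54 + (13857 - 5031))/((-4 + 520) + 17773) = (-54 + 8826)/(516 + 17773) = 8772/18289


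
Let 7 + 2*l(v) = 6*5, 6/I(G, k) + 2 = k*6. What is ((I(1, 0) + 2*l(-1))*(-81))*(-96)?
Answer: 155520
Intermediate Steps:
I(G, k) = 6/(-2 + 6*k) (I(G, k) = 6/(-2 + k*6) = 6/(-2 + 6*k))
l(v) = 23/2 (l(v) = -7/2 + (6*5)/2 = -7/2 + (½)*30 = -7/2 + 15 = 23/2)
((I(1, 0) + 2*l(-1))*(-81))*(-96) = ((3/(-1 + 3*0) + 2*(23/2))*(-81))*(-96) = ((3/(-1 + 0) + 23)*(-81))*(-96) = ((3/(-1) + 23)*(-81))*(-96) = ((3*(-1) + 23)*(-81))*(-96) = ((-3 + 23)*(-81))*(-96) = (20*(-81))*(-96) = -1620*(-96) = 155520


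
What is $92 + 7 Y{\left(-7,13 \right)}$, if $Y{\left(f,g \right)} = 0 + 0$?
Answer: $92$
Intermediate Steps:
$Y{\left(f,g \right)} = 0$
$92 + 7 Y{\left(-7,13 \right)} = 92 + 7 \cdot 0 = 92 + 0 = 92$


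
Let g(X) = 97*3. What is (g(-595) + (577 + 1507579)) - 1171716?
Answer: 336731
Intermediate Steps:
g(X) = 291
(g(-595) + (577 + 1507579)) - 1171716 = (291 + (577 + 1507579)) - 1171716 = (291 + 1508156) - 1171716 = 1508447 - 1171716 = 336731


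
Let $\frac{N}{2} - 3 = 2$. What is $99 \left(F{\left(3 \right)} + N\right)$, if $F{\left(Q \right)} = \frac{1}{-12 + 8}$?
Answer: $\frac{3861}{4} \approx 965.25$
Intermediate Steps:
$F{\left(Q \right)} = - \frac{1}{4}$ ($F{\left(Q \right)} = \frac{1}{-4} = - \frac{1}{4}$)
$N = 10$ ($N = 6 + 2 \cdot 2 = 6 + 4 = 10$)
$99 \left(F{\left(3 \right)} + N\right) = 99 \left(- \frac{1}{4} + 10\right) = 99 \cdot \frac{39}{4} = \frac{3861}{4}$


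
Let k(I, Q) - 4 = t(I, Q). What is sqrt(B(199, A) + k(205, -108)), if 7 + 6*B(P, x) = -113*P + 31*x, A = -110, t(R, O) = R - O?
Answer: I*sqrt(36003)/3 ≈ 63.248*I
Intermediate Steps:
k(I, Q) = 4 + I - Q (k(I, Q) = 4 + (I - Q) = 4 + I - Q)
B(P, x) = -7/6 - 113*P/6 + 31*x/6 (B(P, x) = -7/6 + (-113*P + 31*x)/6 = -7/6 + (-113*P/6 + 31*x/6) = -7/6 - 113*P/6 + 31*x/6)
sqrt(B(199, A) + k(205, -108)) = sqrt((-7/6 - 113/6*199 + (31/6)*(-110)) + (4 + 205 - 1*(-108))) = sqrt((-7/6 - 22487/6 - 1705/3) + (4 + 205 + 108)) = sqrt(-12952/3 + 317) = sqrt(-12001/3) = I*sqrt(36003)/3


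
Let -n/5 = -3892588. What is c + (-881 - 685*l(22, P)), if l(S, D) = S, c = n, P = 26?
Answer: 19446989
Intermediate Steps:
n = 19462940 (n = -5*(-3892588) = 19462940)
c = 19462940
c + (-881 - 685*l(22, P)) = 19462940 + (-881 - 685*22) = 19462940 + (-881 - 15070) = 19462940 - 15951 = 19446989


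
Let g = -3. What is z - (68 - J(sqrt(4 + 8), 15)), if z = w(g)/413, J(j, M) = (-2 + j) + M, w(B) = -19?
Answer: -22734/413 + 2*sqrt(3) ≈ -51.582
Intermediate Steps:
J(j, M) = -2 + M + j
z = -19/413 ≈ -0.046005
z - (68 - J(sqrt(4 + 8), 15)) = -19/413 - (68 - (-2 + 15 + sqrt(4 + 8))) = -19/413 - (68 - (-2 + 15 + sqrt(12))) = -19/413 - (68 - (-2 + 15 + 2*sqrt(3))) = -19/413 - (68 - (13 + 2*sqrt(3))) = -19/413 - (68 + (-13 - 2*sqrt(3))) = -19/413 - (55 - 2*sqrt(3)) = -19/413 + (-55 + 2*sqrt(3)) = -22734/413 + 2*sqrt(3)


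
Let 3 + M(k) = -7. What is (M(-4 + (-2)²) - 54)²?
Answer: 4096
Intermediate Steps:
M(k) = -10 (M(k) = -3 - 7 = -10)
(M(-4 + (-2)²) - 54)² = (-10 - 54)² = (-64)² = 4096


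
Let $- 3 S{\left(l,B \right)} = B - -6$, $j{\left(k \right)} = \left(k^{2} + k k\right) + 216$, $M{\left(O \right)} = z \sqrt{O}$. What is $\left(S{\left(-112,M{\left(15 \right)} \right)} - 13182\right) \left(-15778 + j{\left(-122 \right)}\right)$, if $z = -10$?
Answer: $-187291904 + \frac{142060 \sqrt{15}}{3} \approx -1.8711 \cdot 10^{8}$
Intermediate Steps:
$M{\left(O \right)} = - 10 \sqrt{O}$
$j{\left(k \right)} = 216 + 2 k^{2}$ ($j{\left(k \right)} = \left(k^{2} + k^{2}\right) + 216 = 2 k^{2} + 216 = 216 + 2 k^{2}$)
$S{\left(l,B \right)} = -2 - \frac{B}{3}$ ($S{\left(l,B \right)} = - \frac{B - -6}{3} = - \frac{B + 6}{3} = - \frac{6 + B}{3} = -2 - \frac{B}{3}$)
$\left(S{\left(-112,M{\left(15 \right)} \right)} - 13182\right) \left(-15778 + j{\left(-122 \right)}\right) = \left(\left(-2 - \frac{\left(-10\right) \sqrt{15}}{3}\right) - 13182\right) \left(-15778 + \left(216 + 2 \left(-122\right)^{2}\right)\right) = \left(\left(-2 + \frac{10 \sqrt{15}}{3}\right) - 13182\right) \left(-15778 + \left(216 + 2 \cdot 14884\right)\right) = \left(-13184 + \frac{10 \sqrt{15}}{3}\right) \left(-15778 + \left(216 + 29768\right)\right) = \left(-13184 + \frac{10 \sqrt{15}}{3}\right) \left(-15778 + 29984\right) = \left(-13184 + \frac{10 \sqrt{15}}{3}\right) 14206 = -187291904 + \frac{142060 \sqrt{15}}{3}$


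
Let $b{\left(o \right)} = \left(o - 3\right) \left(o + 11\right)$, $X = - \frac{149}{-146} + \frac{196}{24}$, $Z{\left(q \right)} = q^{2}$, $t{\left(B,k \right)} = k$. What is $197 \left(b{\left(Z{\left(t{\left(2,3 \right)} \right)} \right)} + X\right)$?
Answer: $\frac{5573524}{219} \approx 25450.0$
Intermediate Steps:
$X = \frac{2012}{219}$ ($X = \left(-149\right) \left(- \frac{1}{146}\right) + 196 \cdot \frac{1}{24} = \frac{149}{146} + \frac{49}{6} = \frac{2012}{219} \approx 9.1872$)
$b{\left(o \right)} = \left(-3 + o\right) \left(11 + o\right)$
$197 \left(b{\left(Z{\left(t{\left(2,3 \right)} \right)} \right)} + X\right) = 197 \left(\left(-33 + \left(3^{2}\right)^{2} + 8 \cdot 3^{2}\right) + \frac{2012}{219}\right) = 197 \left(\left(-33 + 9^{2} + 8 \cdot 9\right) + \frac{2012}{219}\right) = 197 \left(\left(-33 + 81 + 72\right) + \frac{2012}{219}\right) = 197 \left(120 + \frac{2012}{219}\right) = 197 \cdot \frac{28292}{219} = \frac{5573524}{219}$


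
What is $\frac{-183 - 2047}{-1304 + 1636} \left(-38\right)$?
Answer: $\frac{21185}{83} \approx 255.24$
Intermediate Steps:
$\frac{-183 - 2047}{-1304 + 1636} \left(-38\right) = - \frac{2230}{332} \left(-38\right) = \left(-2230\right) \frac{1}{332} \left(-38\right) = \left(- \frac{1115}{166}\right) \left(-38\right) = \frac{21185}{83}$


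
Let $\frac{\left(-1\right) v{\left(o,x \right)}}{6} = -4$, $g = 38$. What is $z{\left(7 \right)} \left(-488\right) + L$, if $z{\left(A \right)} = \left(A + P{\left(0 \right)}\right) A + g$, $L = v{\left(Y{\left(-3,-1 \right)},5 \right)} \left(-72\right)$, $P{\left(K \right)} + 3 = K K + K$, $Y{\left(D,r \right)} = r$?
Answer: $-33936$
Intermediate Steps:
$v{\left(o,x \right)} = 24$ ($v{\left(o,x \right)} = \left(-6\right) \left(-4\right) = 24$)
$P{\left(K \right)} = -3 + K + K^{2}$ ($P{\left(K \right)} = -3 + \left(K K + K\right) = -3 + \left(K^{2} + K\right) = -3 + \left(K + K^{2}\right) = -3 + K + K^{2}$)
$L = -1728$ ($L = 24 \left(-72\right) = -1728$)
$z{\left(A \right)} = 38 + A \left(-3 + A\right)$ ($z{\left(A \right)} = \left(A + \left(-3 + 0 + 0^{2}\right)\right) A + 38 = \left(A + \left(-3 + 0 + 0\right)\right) A + 38 = \left(A - 3\right) A + 38 = \left(-3 + A\right) A + 38 = A \left(-3 + A\right) + 38 = 38 + A \left(-3 + A\right)$)
$z{\left(7 \right)} \left(-488\right) + L = \left(38 + 7^{2} - 21\right) \left(-488\right) - 1728 = \left(38 + 49 - 21\right) \left(-488\right) - 1728 = 66 \left(-488\right) - 1728 = -32208 - 1728 = -33936$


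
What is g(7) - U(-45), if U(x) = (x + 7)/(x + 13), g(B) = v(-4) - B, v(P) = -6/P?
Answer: -107/16 ≈ -6.6875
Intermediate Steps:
g(B) = 3/2 - B (g(B) = -6/(-4) - B = -6*(-1/4) - B = 3/2 - B)
U(x) = (7 + x)/(13 + x)
g(7) - U(-45) = (3/2 - 1*7) - (7 - 45)/(13 - 45) = (3/2 - 7) - (-38)/(-32) = -11/2 - (-1)*(-38)/32 = -11/2 - 1*19/16 = -11/2 - 19/16 = -107/16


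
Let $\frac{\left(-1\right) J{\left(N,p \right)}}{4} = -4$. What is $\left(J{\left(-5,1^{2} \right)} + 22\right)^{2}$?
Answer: $1444$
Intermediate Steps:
$J{\left(N,p \right)} = 16$ ($J{\left(N,p \right)} = \left(-4\right) \left(-4\right) = 16$)
$\left(J{\left(-5,1^{2} \right)} + 22\right)^{2} = \left(16 + 22\right)^{2} = 38^{2} = 1444$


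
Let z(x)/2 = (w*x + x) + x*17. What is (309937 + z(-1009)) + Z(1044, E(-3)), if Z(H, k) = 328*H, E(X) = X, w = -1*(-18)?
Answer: 579721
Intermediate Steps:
w = 18
z(x) = 72*x (z(x) = 2*((18*x + x) + x*17) = 2*(19*x + 17*x) = 2*(36*x) = 72*x)
(309937 + z(-1009)) + Z(1044, E(-3)) = (309937 + 72*(-1009)) + 328*1044 = (309937 - 72648) + 342432 = 237289 + 342432 = 579721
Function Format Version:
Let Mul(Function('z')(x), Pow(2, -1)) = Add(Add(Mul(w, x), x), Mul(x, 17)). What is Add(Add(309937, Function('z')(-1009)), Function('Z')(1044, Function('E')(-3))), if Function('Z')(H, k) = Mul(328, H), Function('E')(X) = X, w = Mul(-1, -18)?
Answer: 579721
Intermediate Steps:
w = 18
Function('z')(x) = Mul(72, x) (Function('z')(x) = Mul(2, Add(Add(Mul(18, x), x), Mul(x, 17))) = Mul(2, Add(Mul(19, x), Mul(17, x))) = Mul(2, Mul(36, x)) = Mul(72, x))
Add(Add(309937, Function('z')(-1009)), Function('Z')(1044, Function('E')(-3))) = Add(Add(309937, Mul(72, -1009)), Mul(328, 1044)) = Add(Add(309937, -72648), 342432) = Add(237289, 342432) = 579721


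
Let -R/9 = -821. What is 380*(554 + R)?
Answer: 3018340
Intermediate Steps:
R = 7389 (R = -9*(-821) = 7389)
380*(554 + R) = 380*(554 + 7389) = 380*7943 = 3018340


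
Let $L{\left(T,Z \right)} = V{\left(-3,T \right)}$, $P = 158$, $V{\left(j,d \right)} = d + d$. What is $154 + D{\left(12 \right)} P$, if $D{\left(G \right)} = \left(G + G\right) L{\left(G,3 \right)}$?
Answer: $91162$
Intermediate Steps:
$V{\left(j,d \right)} = 2 d$
$L{\left(T,Z \right)} = 2 T$
$D{\left(G \right)} = 4 G^{2}$ ($D{\left(G \right)} = \left(G + G\right) 2 G = 2 G 2 G = 4 G^{2}$)
$154 + D{\left(12 \right)} P = 154 + 4 \cdot 12^{2} \cdot 158 = 154 + 4 \cdot 144 \cdot 158 = 154 + 576 \cdot 158 = 154 + 91008 = 91162$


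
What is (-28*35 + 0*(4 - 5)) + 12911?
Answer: 11931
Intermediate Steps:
(-28*35 + 0*(4 - 5)) + 12911 = (-980 + 0*(-1)) + 12911 = (-980 + 0) + 12911 = -980 + 12911 = 11931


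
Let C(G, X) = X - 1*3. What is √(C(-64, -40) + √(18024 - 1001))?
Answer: √(-43 + √17023) ≈ 9.3527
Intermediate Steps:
C(G, X) = -3 + X (C(G, X) = X - 3 = -3 + X)
√(C(-64, -40) + √(18024 - 1001)) = √((-3 - 40) + √(18024 - 1001)) = √(-43 + √17023)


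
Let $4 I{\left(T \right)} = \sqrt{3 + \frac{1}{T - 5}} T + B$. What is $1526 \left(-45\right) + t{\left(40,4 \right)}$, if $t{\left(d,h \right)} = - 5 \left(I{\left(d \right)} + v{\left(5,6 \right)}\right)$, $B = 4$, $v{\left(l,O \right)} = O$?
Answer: $-68705 - \frac{10 \sqrt{3710}}{7} \approx -68792.0$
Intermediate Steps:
$I{\left(T \right)} = 1 + \frac{T \sqrt{3 + \frac{1}{-5 + T}}}{4}$ ($I{\left(T \right)} = \frac{\sqrt{3 + \frac{1}{T - 5}} T + 4}{4} = \frac{\sqrt{3 + \frac{1}{-5 + T}} T + 4}{4} = \frac{T \sqrt{3 + \frac{1}{-5 + T}} + 4}{4} = \frac{4 + T \sqrt{3 + \frac{1}{-5 + T}}}{4} = 1 + \frac{T \sqrt{3 + \frac{1}{-5 + T}}}{4}$)
$t{\left(d,h \right)} = -35 - \frac{5 d \sqrt{\frac{-14 + 3 d}{-5 + d}}}{4}$ ($t{\left(d,h \right)} = - 5 \left(\left(1 + \frac{d \sqrt{\frac{-14 + 3 d}{-5 + d}}}{4}\right) + 6\right) = - 5 \left(7 + \frac{d \sqrt{\frac{-14 + 3 d}{-5 + d}}}{4}\right) = -35 - \frac{5 d \sqrt{\frac{-14 + 3 d}{-5 + d}}}{4}$)
$1526 \left(-45\right) + t{\left(40,4 \right)} = 1526 \left(-45\right) - \left(35 + 50 \sqrt{\frac{-14 + 3 \cdot 40}{-5 + 40}}\right) = -68670 - \left(35 + 50 \sqrt{\frac{-14 + 120}{35}}\right) = -68670 - \left(35 + 50 \sqrt{\frac{1}{35} \cdot 106}\right) = -68670 - \left(35 + 50 \sqrt{\frac{106}{35}}\right) = -68670 - \left(35 + 50 \frac{\sqrt{3710}}{35}\right) = -68670 - \left(35 + \frac{10 \sqrt{3710}}{7}\right) = -68705 - \frac{10 \sqrt{3710}}{7}$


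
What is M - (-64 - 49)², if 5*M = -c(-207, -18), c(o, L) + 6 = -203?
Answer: -63636/5 ≈ -12727.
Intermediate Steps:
c(o, L) = -209 (c(o, L) = -6 - 203 = -209)
M = 209/5 (M = (-1*(-209))/5 = (⅕)*209 = 209/5 ≈ 41.800)
M - (-64 - 49)² = 209/5 - (-64 - 49)² = 209/5 - 1*(-113)² = 209/5 - 1*12769 = 209/5 - 12769 = -63636/5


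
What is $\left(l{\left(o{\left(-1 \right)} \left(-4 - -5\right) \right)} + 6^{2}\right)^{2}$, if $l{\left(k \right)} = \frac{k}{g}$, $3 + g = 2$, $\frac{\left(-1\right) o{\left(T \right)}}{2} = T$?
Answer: $1156$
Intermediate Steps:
$o{\left(T \right)} = - 2 T$
$g = -1$ ($g = -3 + 2 = -1$)
$l{\left(k \right)} = - k$ ($l{\left(k \right)} = \frac{k}{-1} = k \left(-1\right) = - k$)
$\left(l{\left(o{\left(-1 \right)} \left(-4 - -5\right) \right)} + 6^{2}\right)^{2} = \left(- \left(-2\right) \left(-1\right) \left(-4 - -5\right) + 6^{2}\right)^{2} = \left(- 2 \left(-4 + 5\right) + 36\right)^{2} = \left(- 2 \cdot 1 + 36\right)^{2} = \left(\left(-1\right) 2 + 36\right)^{2} = \left(-2 + 36\right)^{2} = 34^{2} = 1156$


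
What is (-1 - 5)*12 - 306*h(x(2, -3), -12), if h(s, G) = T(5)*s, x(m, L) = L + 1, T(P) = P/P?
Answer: 540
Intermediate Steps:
T(P) = 1
x(m, L) = 1 + L
h(s, G) = s (h(s, G) = 1*s = s)
(-1 - 5)*12 - 306*h(x(2, -3), -12) = (-1 - 5)*12 - 306*(1 - 3) = -6*12 - 306*(-2) = -72 + 612 = 540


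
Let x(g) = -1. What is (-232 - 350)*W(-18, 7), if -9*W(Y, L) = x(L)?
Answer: -194/3 ≈ -64.667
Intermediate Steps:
W(Y, L) = ⅑ (W(Y, L) = -⅑*(-1) = ⅑)
(-232 - 350)*W(-18, 7) = (-232 - 350)*(⅑) = -582*⅑ = -194/3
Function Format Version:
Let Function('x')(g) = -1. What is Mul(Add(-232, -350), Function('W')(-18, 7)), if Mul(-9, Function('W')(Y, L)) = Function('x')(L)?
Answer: Rational(-194, 3) ≈ -64.667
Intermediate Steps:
Function('W')(Y, L) = Rational(1, 9) (Function('W')(Y, L) = Mul(Rational(-1, 9), -1) = Rational(1, 9))
Mul(Add(-232, -350), Function('W')(-18, 7)) = Mul(Add(-232, -350), Rational(1, 9)) = Mul(-582, Rational(1, 9)) = Rational(-194, 3)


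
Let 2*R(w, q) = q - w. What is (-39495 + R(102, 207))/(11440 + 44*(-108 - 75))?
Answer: -78885/6776 ≈ -11.642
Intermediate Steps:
R(w, q) = q/2 - w/2 (R(w, q) = (q - w)/2 = q/2 - w/2)
(-39495 + R(102, 207))/(11440 + 44*(-108 - 75)) = (-39495 + ((1/2)*207 - 1/2*102))/(11440 + 44*(-108 - 75)) = (-39495 + (207/2 - 51))/(11440 + 44*(-183)) = (-39495 + 105/2)/(11440 - 8052) = -78885/2/3388 = -78885/2*1/3388 = -78885/6776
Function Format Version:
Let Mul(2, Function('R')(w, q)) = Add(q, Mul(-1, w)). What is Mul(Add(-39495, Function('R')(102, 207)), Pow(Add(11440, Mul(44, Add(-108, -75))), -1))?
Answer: Rational(-78885, 6776) ≈ -11.642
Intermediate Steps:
Function('R')(w, q) = Add(Mul(Rational(1, 2), q), Mul(Rational(-1, 2), w)) (Function('R')(w, q) = Mul(Rational(1, 2), Add(q, Mul(-1, w))) = Add(Mul(Rational(1, 2), q), Mul(Rational(-1, 2), w)))
Mul(Add(-39495, Function('R')(102, 207)), Pow(Add(11440, Mul(44, Add(-108, -75))), -1)) = Mul(Add(-39495, Add(Mul(Rational(1, 2), 207), Mul(Rational(-1, 2), 102))), Pow(Add(11440, Mul(44, Add(-108, -75))), -1)) = Mul(Add(-39495, Add(Rational(207, 2), -51)), Pow(Add(11440, Mul(44, -183)), -1)) = Mul(Add(-39495, Rational(105, 2)), Pow(Add(11440, -8052), -1)) = Mul(Rational(-78885, 2), Pow(3388, -1)) = Mul(Rational(-78885, 2), Rational(1, 3388)) = Rational(-78885, 6776)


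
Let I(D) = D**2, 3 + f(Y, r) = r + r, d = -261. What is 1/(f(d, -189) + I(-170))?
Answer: 1/28519 ≈ 3.5064e-5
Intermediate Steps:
f(Y, r) = -3 + 2*r (f(Y, r) = -3 + (r + r) = -3 + 2*r)
1/(f(d, -189) + I(-170)) = 1/((-3 + 2*(-189)) + (-170)**2) = 1/((-3 - 378) + 28900) = 1/(-381 + 28900) = 1/28519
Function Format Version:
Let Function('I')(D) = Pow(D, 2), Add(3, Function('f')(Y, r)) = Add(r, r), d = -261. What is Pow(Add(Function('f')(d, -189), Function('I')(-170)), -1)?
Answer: Rational(1, 28519) ≈ 3.5064e-5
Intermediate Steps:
Function('f')(Y, r) = Add(-3, Mul(2, r)) (Function('f')(Y, r) = Add(-3, Add(r, r)) = Add(-3, Mul(2, r)))
Pow(Add(Function('f')(d, -189), Function('I')(-170)), -1) = Pow(Add(Add(-3, Mul(2, -189)), Pow(-170, 2)), -1) = Pow(Add(Add(-3, -378), 28900), -1) = Pow(Add(-381, 28900), -1) = Pow(28519, -1) = Rational(1, 28519)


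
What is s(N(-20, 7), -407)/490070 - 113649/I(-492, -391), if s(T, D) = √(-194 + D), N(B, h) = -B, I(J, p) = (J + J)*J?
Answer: -37883/161376 + I*√601/490070 ≈ -0.23475 + 5.0024e-5*I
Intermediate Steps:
I(J, p) = 2*J² (I(J, p) = (2*J)*J = 2*J²)
s(N(-20, 7), -407)/490070 - 113649/I(-492, -391) = √(-194 - 407)/490070 - 113649/(2*(-492)²) = √(-601)*(1/490070) - 113649/(2*242064) = (I*√601)*(1/490070) - 113649/484128 = I*√601/490070 - 113649*1/484128 = I*√601/490070 - 37883/161376 = -37883/161376 + I*√601/490070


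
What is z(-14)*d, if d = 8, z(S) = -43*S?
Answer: 4816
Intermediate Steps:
z(-14)*d = -43*(-14)*8 = 602*8 = 4816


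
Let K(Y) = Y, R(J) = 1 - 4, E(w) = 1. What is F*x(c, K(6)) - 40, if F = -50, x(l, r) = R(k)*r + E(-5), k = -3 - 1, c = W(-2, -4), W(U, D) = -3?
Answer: 810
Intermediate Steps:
c = -3
k = -4
R(J) = -3
x(l, r) = 1 - 3*r (x(l, r) = -3*r + 1 = 1 - 3*r)
F*x(c, K(6)) - 40 = -50*(1 - 3*6) - 40 = -50*(1 - 18) - 40 = -50*(-17) - 40 = 850 - 40 = 810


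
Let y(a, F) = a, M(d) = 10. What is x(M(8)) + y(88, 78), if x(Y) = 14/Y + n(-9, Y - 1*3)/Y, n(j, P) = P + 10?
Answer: 911/10 ≈ 91.100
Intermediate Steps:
n(j, P) = 10 + P
x(Y) = 14/Y + (7 + Y)/Y (x(Y) = 14/Y + (10 + (Y - 1*3))/Y = 14/Y + (10 + (Y - 3))/Y = 14/Y + (10 + (-3 + Y))/Y = 14/Y + (7 + Y)/Y)
x(M(8)) + y(88, 78) = (21 + 10)/10 + 88 = (⅒)*31 + 88 = 31/10 + 88 = 911/10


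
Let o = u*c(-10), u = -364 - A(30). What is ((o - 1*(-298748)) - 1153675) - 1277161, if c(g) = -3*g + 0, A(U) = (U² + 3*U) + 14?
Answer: -2173128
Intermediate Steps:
A(U) = 14 + U² + 3*U
c(g) = -3*g
u = -1368 (u = -364 - (14 + 30² + 3*30) = -364 - (14 + 900 + 90) = -364 - 1*1004 = -364 - 1004 = -1368)
o = -41040 (o = -(-4104)*(-10) = -1368*30 = -41040)
((o - 1*(-298748)) - 1153675) - 1277161 = ((-41040 - 1*(-298748)) - 1153675) - 1277161 = ((-41040 + 298748) - 1153675) - 1277161 = (257708 - 1153675) - 1277161 = -895967 - 1277161 = -2173128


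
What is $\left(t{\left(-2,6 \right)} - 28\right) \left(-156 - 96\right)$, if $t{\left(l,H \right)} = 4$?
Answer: $6048$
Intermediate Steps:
$\left(t{\left(-2,6 \right)} - 28\right) \left(-156 - 96\right) = \left(4 - 28\right) \left(-156 - 96\right) = \left(-24\right) \left(-252\right) = 6048$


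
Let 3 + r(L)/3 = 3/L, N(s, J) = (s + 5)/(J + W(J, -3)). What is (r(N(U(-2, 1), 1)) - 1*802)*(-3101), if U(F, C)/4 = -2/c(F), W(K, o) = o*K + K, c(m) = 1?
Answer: 2505608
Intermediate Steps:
W(K, o) = K + K*o (W(K, o) = K*o + K = K + K*o)
U(F, C) = -8 (U(F, C) = 4*(-2/1) = 4*(-2*1) = 4*(-2) = -8)
N(s, J) = -(5 + s)/J (N(s, J) = (s + 5)/(J + J*(1 - 3)) = (5 + s)/(J + J*(-2)) = (5 + s)/(J - 2*J) = (5 + s)/((-J)) = (5 + s)*(-1/J) = -(5 + s)/J)
r(L) = -9 + 9/L (r(L) = -9 + 3*(3/L) = -9 + 9/L)
(r(N(U(-2, 1), 1)) - 1*802)*(-3101) = ((-9 + 9/(((-5 - 1*(-8))/1))) - 1*802)*(-3101) = ((-9 + 9/((1*(-5 + 8)))) - 802)*(-3101) = ((-9 + 9/((1*3))) - 802)*(-3101) = ((-9 + 9/3) - 802)*(-3101) = ((-9 + 9*(⅓)) - 802)*(-3101) = ((-9 + 3) - 802)*(-3101) = (-6 - 802)*(-3101) = -808*(-3101) = 2505608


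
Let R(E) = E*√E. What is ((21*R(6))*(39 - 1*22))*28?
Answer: 59976*√6 ≈ 1.4691e+5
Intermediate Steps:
R(E) = E^(3/2)
((21*R(6))*(39 - 1*22))*28 = ((21*6^(3/2))*(39 - 1*22))*28 = ((21*(6*√6))*(39 - 22))*28 = ((126*√6)*17)*28 = (2142*√6)*28 = 59976*√6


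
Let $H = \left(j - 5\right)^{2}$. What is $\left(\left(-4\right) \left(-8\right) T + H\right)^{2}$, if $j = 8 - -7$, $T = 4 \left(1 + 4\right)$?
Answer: $547600$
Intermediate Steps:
$T = 20$ ($T = 4 \cdot 5 = 20$)
$j = 15$ ($j = 8 + 7 = 15$)
$H = 100$ ($H = \left(15 - 5\right)^{2} = 10^{2} = 100$)
$\left(\left(-4\right) \left(-8\right) T + H\right)^{2} = \left(\left(-4\right) \left(-8\right) 20 + 100\right)^{2} = \left(32 \cdot 20 + 100\right)^{2} = \left(640 + 100\right)^{2} = 740^{2} = 547600$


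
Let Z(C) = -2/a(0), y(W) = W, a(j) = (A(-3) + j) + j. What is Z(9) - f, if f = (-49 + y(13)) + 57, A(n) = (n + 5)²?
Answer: -43/2 ≈ -21.500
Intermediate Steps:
A(n) = (5 + n)²
a(j) = 4 + 2*j (a(j) = ((5 - 3)² + j) + j = (2² + j) + j = (4 + j) + j = 4 + 2*j)
Z(C) = -½ (Z(C) = -2/(4 + 2*0) = -2/(4 + 0) = -2/4 = -2*¼ = -½)
f = 21 (f = (-49 + 13) + 57 = -36 + 57 = 21)
Z(9) - f = -½ - 1*21 = -½ - 21 = -43/2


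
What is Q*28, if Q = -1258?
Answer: -35224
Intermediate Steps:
Q*28 = -1258*28 = -35224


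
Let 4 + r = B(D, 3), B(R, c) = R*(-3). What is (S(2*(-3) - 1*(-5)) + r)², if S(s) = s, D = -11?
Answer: 784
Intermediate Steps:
B(R, c) = -3*R
r = 29 (r = -4 - 3*(-11) = -4 + 33 = 29)
(S(2*(-3) - 1*(-5)) + r)² = ((2*(-3) - 1*(-5)) + 29)² = ((-6 + 5) + 29)² = (-1 + 29)² = 28² = 784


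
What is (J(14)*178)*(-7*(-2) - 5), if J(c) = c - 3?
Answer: 17622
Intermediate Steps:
J(c) = -3 + c
(J(14)*178)*(-7*(-2) - 5) = ((-3 + 14)*178)*(-7*(-2) - 5) = (11*178)*(14 - 5) = 1958*9 = 17622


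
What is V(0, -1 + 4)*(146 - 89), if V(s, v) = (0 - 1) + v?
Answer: 114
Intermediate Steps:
V(s, v) = -1 + v
V(0, -1 + 4)*(146 - 89) = (-1 + (-1 + 4))*(146 - 89) = (-1 + 3)*57 = 2*57 = 114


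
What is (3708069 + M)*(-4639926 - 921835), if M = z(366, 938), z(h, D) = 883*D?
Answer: -25229944344803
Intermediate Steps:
M = 828254 (M = 883*938 = 828254)
(3708069 + M)*(-4639926 - 921835) = (3708069 + 828254)*(-4639926 - 921835) = 4536323*(-5561761) = -25229944344803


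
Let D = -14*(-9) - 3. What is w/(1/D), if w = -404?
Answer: -49692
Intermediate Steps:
D = 123 (D = 126 - 3 = 123)
w/(1/D) = -404/(1/123) = -404/1/123 = -404*123 = -49692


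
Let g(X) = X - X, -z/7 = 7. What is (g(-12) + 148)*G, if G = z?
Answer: -7252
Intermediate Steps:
z = -49 (z = -7*7 = -49)
g(X) = 0
G = -49
(g(-12) + 148)*G = (0 + 148)*(-49) = 148*(-49) = -7252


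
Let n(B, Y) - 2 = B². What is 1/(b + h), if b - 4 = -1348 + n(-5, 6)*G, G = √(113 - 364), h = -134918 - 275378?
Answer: -1640/675090329 - 27*I*√251/169447672579 ≈ -2.4293e-6 - 2.5244e-9*I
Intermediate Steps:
h = -410296
n(B, Y) = 2 + B²
G = I*√251 (G = √(-251) = I*√251 ≈ 15.843*I)
b = -1344 + 27*I*√251 (b = 4 + (-1348 + (2 + (-5)²)*(I*√251)) = 4 + (-1348 + (2 + 25)*(I*√251)) = 4 + (-1348 + 27*(I*√251)) = 4 + (-1348 + 27*I*√251) = -1344 + 27*I*√251 ≈ -1344.0 + 427.76*I)
1/(b + h) = 1/((-1344 + 27*I*√251) - 410296) = 1/(-411640 + 27*I*√251)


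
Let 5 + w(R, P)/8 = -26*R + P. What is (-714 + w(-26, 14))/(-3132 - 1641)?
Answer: -4766/4773 ≈ -0.99853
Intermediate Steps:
w(R, P) = -40 - 208*R + 8*P (w(R, P) = -40 + 8*(-26*R + P) = -40 + 8*(P - 26*R) = -40 + (-208*R + 8*P) = -40 - 208*R + 8*P)
(-714 + w(-26, 14))/(-3132 - 1641) = (-714 + (-40 - 208*(-26) + 8*14))/(-3132 - 1641) = (-714 + (-40 + 5408 + 112))/(-4773) = (-714 + 5480)*(-1/4773) = 4766*(-1/4773) = -4766/4773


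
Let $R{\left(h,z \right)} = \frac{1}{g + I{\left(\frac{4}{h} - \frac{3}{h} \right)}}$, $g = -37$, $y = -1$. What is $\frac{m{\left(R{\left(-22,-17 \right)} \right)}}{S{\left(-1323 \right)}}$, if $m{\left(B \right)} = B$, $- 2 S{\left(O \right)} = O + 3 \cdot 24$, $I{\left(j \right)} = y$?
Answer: $- \frac{1}{23769} \approx -4.2072 \cdot 10^{-5}$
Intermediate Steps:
$I{\left(j \right)} = -1$
$S{\left(O \right)} = -36 - \frac{O}{2}$ ($S{\left(O \right)} = - \frac{O + 3 \cdot 24}{2} = - \frac{O + 72}{2} = - \frac{72 + O}{2} = -36 - \frac{O}{2}$)
$R{\left(h,z \right)} = - \frac{1}{38}$ ($R{\left(h,z \right)} = \frac{1}{-37 - 1} = \frac{1}{-38} = - \frac{1}{38}$)
$\frac{m{\left(R{\left(-22,-17 \right)} \right)}}{S{\left(-1323 \right)}} = - \frac{1}{38 \left(-36 - - \frac{1323}{2}\right)} = - \frac{1}{38 \left(-36 + \frac{1323}{2}\right)} = - \frac{1}{38 \cdot \frac{1251}{2}} = \left(- \frac{1}{38}\right) \frac{2}{1251} = - \frac{1}{23769}$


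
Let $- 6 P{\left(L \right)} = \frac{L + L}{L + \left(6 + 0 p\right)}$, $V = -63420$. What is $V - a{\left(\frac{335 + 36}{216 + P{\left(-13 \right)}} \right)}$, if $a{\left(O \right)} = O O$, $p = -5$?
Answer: $- \frac{1297477188861}{20457529} \approx -63423.0$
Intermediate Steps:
$P{\left(L \right)} = - \frac{L}{3 \left(6 + L\right)}$ ($P{\left(L \right)} = - \frac{\left(L + L\right) \frac{1}{L + \left(6 + 0 \left(-5\right)\right)}}{6} = - \frac{2 L \frac{1}{L + \left(6 + 0\right)}}{6} = - \frac{2 L \frac{1}{L + 6}}{6} = - \frac{2 L \frac{1}{6 + L}}{6} = - \frac{L}{3 \left(6 + L\right)}$)
$a{\left(O \right)} = O^{2}$
$V - a{\left(\frac{335 + 36}{216 + P{\left(-13 \right)}} \right)} = -63420 - \left(\frac{335 + 36}{216 - - \frac{13}{18 + 3 \left(-13\right)}}\right)^{2} = -63420 - \left(\frac{371}{216 - - \frac{13}{18 - 39}}\right)^{2} = -63420 - \left(\frac{371}{216 - - \frac{13}{-21}}\right)^{2} = -63420 - \left(\frac{371}{216 - \left(-13\right) \left(- \frac{1}{21}\right)}\right)^{2} = -63420 - \left(\frac{371}{216 - \frac{13}{21}}\right)^{2} = -63420 - \left(\frac{371}{\frac{4523}{21}}\right)^{2} = -63420 - \left(371 \cdot \frac{21}{4523}\right)^{2} = -63420 - \left(\frac{7791}{4523}\right)^{2} = -63420 - \frac{60699681}{20457529} = - \frac{1297477188861}{20457529}$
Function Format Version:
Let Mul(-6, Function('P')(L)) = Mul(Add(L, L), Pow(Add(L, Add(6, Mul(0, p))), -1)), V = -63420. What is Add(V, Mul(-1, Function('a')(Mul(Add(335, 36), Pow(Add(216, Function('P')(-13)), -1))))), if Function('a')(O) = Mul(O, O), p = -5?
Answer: Rational(-1297477188861, 20457529) ≈ -63423.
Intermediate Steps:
Function('P')(L) = Mul(Rational(-1, 3), L, Pow(Add(6, L), -1)) (Function('P')(L) = Mul(Rational(-1, 6), Mul(Add(L, L), Pow(Add(L, Add(6, Mul(0, -5))), -1))) = Mul(Rational(-1, 6), Mul(Mul(2, L), Pow(Add(L, Add(6, 0)), -1))) = Mul(Rational(-1, 6), Mul(Mul(2, L), Pow(Add(L, 6), -1))) = Mul(Rational(-1, 6), Mul(Mul(2, L), Pow(Add(6, L), -1))) = Mul(Rational(-1, 6), Mul(2, L, Pow(Add(6, L), -1))) = Mul(Rational(-1, 3), L, Pow(Add(6, L), -1)))
Function('a')(O) = Pow(O, 2)
Add(V, Mul(-1, Function('a')(Mul(Add(335, 36), Pow(Add(216, Function('P')(-13)), -1))))) = Add(-63420, Mul(-1, Pow(Mul(Add(335, 36), Pow(Add(216, Mul(-1, -13, Pow(Add(18, Mul(3, -13)), -1))), -1)), 2))) = Add(-63420, Mul(-1, Pow(Mul(371, Pow(Add(216, Mul(-1, -13, Pow(Add(18, -39), -1))), -1)), 2))) = Add(-63420, Mul(-1, Pow(Mul(371, Pow(Add(216, Mul(-1, -13, Pow(-21, -1))), -1)), 2))) = Add(-63420, Mul(-1, Pow(Mul(371, Pow(Add(216, Mul(-1, -13, Rational(-1, 21))), -1)), 2))) = Add(-63420, Mul(-1, Pow(Mul(371, Pow(Add(216, Rational(-13, 21)), -1)), 2))) = Add(-63420, Mul(-1, Pow(Mul(371, Pow(Rational(4523, 21), -1)), 2))) = Add(-63420, Mul(-1, Pow(Mul(371, Rational(21, 4523)), 2))) = Add(-63420, Mul(-1, Pow(Rational(7791, 4523), 2))) = Add(-63420, Mul(-1, Rational(60699681, 20457529))) = Add(-63420, Rational(-60699681, 20457529)) = Rational(-1297477188861, 20457529)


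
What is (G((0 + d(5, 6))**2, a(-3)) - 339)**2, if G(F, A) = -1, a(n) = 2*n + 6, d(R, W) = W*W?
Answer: 115600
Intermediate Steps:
d(R, W) = W**2
a(n) = 6 + 2*n
(G((0 + d(5, 6))**2, a(-3)) - 339)**2 = (-1 - 339)**2 = (-340)**2 = 115600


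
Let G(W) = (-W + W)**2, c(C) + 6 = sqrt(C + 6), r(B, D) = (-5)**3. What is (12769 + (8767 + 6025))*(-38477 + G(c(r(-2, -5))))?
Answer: -1060464597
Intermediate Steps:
r(B, D) = -125
c(C) = -6 + sqrt(6 + C) (c(C) = -6 + sqrt(C + 6) = -6 + sqrt(6 + C))
G(W) = 0 (G(W) = 0**2 = 0)
(12769 + (8767 + 6025))*(-38477 + G(c(r(-2, -5)))) = (12769 + (8767 + 6025))*(-38477 + 0) = (12769 + 14792)*(-38477) = 27561*(-38477) = -1060464597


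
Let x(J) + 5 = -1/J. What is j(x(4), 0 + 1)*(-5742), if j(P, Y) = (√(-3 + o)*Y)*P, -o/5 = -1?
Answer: 60291*√2/2 ≈ 42632.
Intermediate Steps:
o = 5 (o = -5*(-1) = 5)
x(J) = -5 - 1/J
j(P, Y) = P*Y*√2 (j(P, Y) = (√(-3 + 5)*Y)*P = (√2*Y)*P = (Y*√2)*P = P*Y*√2)
j(x(4), 0 + 1)*(-5742) = ((-5 - 1/4)*(0 + 1)*√2)*(-5742) = ((-5 - 1*¼)*1*√2)*(-5742) = ((-5 - ¼)*1*√2)*(-5742) = -21/4*1*√2*(-5742) = -21*√2/4*(-5742) = 60291*√2/2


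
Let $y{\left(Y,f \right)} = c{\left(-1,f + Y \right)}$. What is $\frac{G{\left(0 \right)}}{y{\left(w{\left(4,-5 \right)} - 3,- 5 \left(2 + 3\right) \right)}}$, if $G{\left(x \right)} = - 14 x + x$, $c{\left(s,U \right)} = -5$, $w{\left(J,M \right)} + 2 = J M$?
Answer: $0$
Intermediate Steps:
$w{\left(J,M \right)} = -2 + J M$
$y{\left(Y,f \right)} = -5$
$G{\left(x \right)} = - 13 x$
$\frac{G{\left(0 \right)}}{y{\left(w{\left(4,-5 \right)} - 3,- 5 \left(2 + 3\right) \right)}} = \frac{\left(-13\right) 0}{-5} = 0 \left(- \frac{1}{5}\right) = 0$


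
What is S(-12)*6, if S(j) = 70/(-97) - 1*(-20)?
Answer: 11220/97 ≈ 115.67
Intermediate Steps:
S(j) = 1870/97 (S(j) = 70*(-1/97) + 20 = -70/97 + 20 = 1870/97)
S(-12)*6 = (1870/97)*6 = 11220/97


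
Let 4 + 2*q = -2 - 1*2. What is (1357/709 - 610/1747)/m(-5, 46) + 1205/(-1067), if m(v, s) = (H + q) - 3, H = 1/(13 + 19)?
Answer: -399014104661/294719195243 ≈ -1.3539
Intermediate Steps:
H = 1/32 ≈ 0.031250
q = -4 (q = -2 + (-2 - 1*2)/2 = -2 + (-2 - 2)/2 = -2 + (½)*(-4) = -2 - 2 = -4)
m(v, s) = -223/32 (m(v, s) = (1/32 - 4) - 3 = -127/32 - 3 = -223/32)
(1357/709 - 610/1747)/m(-5, 46) + 1205/(-1067) = (1357/709 - 610/1747)/(-223/32) + 1205/(-1067) = (1357*(1/709) - 610*1/1747)*(-32/223) + 1205*(-1/1067) = (1357/709 - 610/1747)*(-32/223) - 1205/1067 = (1938189/1238623)*(-32/223) - 1205/1067 = -62022048/276212929 - 1205/1067 = -399014104661/294719195243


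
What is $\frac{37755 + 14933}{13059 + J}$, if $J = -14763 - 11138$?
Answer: $- \frac{26344}{6421} \approx -4.1028$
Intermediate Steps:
$J = -25901$ ($J = -14763 - 11138 = -25901$)
$\frac{37755 + 14933}{13059 + J} = \frac{37755 + 14933}{13059 - 25901} = \frac{52688}{-12842} = 52688 \left(- \frac{1}{12842}\right) = - \frac{26344}{6421}$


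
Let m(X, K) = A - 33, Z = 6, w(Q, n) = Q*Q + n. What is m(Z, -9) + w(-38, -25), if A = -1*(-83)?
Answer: 1469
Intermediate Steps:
w(Q, n) = n + Q**2 (w(Q, n) = Q**2 + n = n + Q**2)
A = 83
m(X, K) = 50 (m(X, K) = 83 - 33 = 50)
m(Z, -9) + w(-38, -25) = 50 + (-25 + (-38)**2) = 50 + (-25 + 1444) = 50 + 1419 = 1469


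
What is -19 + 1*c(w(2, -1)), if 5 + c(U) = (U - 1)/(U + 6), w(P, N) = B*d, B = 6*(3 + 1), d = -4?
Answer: -2063/90 ≈ -22.922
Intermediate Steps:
B = 24 (B = 6*4 = 24)
w(P, N) = -96 (w(P, N) = 24*(-4) = -96)
c(U) = -5 + (-1 + U)/(6 + U) (c(U) = -5 + (U - 1)/(U + 6) = -5 + (-1 + U)/(6 + U))
-19 + 1*c(w(2, -1)) = -19 + 1*((-31 - 4*(-96))/(6 - 96)) = -19 + 1*((-31 + 384)/(-90)) = -19 + 1*(-1/90*353) = -19 + 1*(-353/90) = -19 - 353/90 = -2063/90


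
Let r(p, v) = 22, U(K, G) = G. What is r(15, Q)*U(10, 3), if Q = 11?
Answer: 66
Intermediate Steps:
r(15, Q)*U(10, 3) = 22*3 = 66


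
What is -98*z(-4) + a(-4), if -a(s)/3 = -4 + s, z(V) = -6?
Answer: 612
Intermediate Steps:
a(s) = 12 - 3*s (a(s) = -3*(-4 + s) = 12 - 3*s)
-98*z(-4) + a(-4) = -98*(-6) + (12 - 3*(-4)) = 588 + (12 + 12) = 588 + 24 = 612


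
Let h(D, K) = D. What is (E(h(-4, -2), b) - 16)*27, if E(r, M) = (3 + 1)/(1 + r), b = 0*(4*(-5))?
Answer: -468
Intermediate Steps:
b = 0 (b = 0*(-20) = 0)
E(r, M) = 4/(1 + r)
(E(h(-4, -2), b) - 16)*27 = (4/(1 - 4) - 16)*27 = (4/(-3) - 16)*27 = (4*(-⅓) - 16)*27 = (-4/3 - 16)*27 = -52/3*27 = -468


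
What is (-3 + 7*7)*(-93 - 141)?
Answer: -10764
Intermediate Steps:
(-3 + 7*7)*(-93 - 141) = (-3 + 49)*(-234) = 46*(-234) = -10764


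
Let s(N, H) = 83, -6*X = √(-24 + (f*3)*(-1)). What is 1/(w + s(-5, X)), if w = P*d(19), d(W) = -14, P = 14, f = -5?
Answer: -1/113 ≈ -0.0088496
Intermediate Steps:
X = -I/2 (X = -√(-24 - 5*3*(-1))/6 = -√(-24 - 15*(-1))/6 = -√(-24 + 15)/6 = -I/2 ≈ -0.5*I)
w = -196 (w = 14*(-14) = -196)
1/(w + s(-5, X)) = 1/(-196 + 83) = 1/(-113) = -1/113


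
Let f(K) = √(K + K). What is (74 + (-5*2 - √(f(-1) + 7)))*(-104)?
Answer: -6656 + 104*√(7 + I*√2) ≈ -6379.5 + 27.656*I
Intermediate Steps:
f(K) = √2*√K (f(K) = √(2*K) = √2*√K)
(74 + (-5*2 - √(f(-1) + 7)))*(-104) = (74 + (-5*2 - √(√2*√(-1) + 7)))*(-104) = (74 + (-10 - √(√2*I + 7)))*(-104) = (74 + (-10 - √(I*√2 + 7)))*(-104) = (74 + (-10 - √(7 + I*√2)))*(-104) = (64 - √(7 + I*√2))*(-104) = -6656 + 104*√(7 + I*√2)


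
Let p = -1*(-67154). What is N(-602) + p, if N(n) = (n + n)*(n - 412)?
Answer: 1288010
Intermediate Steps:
p = 67154
N(n) = 2*n*(-412 + n) (N(n) = (2*n)*(-412 + n) = 2*n*(-412 + n))
N(-602) + p = 2*(-602)*(-412 - 602) + 67154 = 2*(-602)*(-1014) + 67154 = 1220856 + 67154 = 1288010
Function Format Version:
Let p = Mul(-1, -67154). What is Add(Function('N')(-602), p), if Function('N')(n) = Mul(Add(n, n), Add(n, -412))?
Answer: 1288010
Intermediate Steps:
p = 67154
Function('N')(n) = Mul(2, n, Add(-412, n)) (Function('N')(n) = Mul(Mul(2, n), Add(-412, n)) = Mul(2, n, Add(-412, n)))
Add(Function('N')(-602), p) = Add(Mul(2, -602, Add(-412, -602)), 67154) = Add(Mul(2, -602, -1014), 67154) = Add(1220856, 67154) = 1288010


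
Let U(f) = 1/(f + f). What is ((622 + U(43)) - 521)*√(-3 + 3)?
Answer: 0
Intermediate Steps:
U(f) = 1/(2*f)
((622 + U(43)) - 521)*√(-3 + 3) = ((622 + (½)/43) - 521)*√(-3 + 3) = ((622 + (½)*(1/43)) - 521)*√0 = ((622 + 1/86) - 521)*0 = (53493/86 - 521)*0 = (8687/86)*0 = 0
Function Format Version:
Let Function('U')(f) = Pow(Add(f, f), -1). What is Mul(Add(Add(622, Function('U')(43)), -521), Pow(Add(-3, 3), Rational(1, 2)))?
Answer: 0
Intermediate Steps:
Function('U')(f) = Mul(Rational(1, 2), Pow(f, -1)) (Function('U')(f) = Pow(Mul(2, f), -1) = Mul(Rational(1, 2), Pow(f, -1)))
Mul(Add(Add(622, Function('U')(43)), -521), Pow(Add(-3, 3), Rational(1, 2))) = Mul(Add(Add(622, Mul(Rational(1, 2), Pow(43, -1))), -521), Pow(Add(-3, 3), Rational(1, 2))) = Mul(Add(Add(622, Mul(Rational(1, 2), Rational(1, 43))), -521), Pow(0, Rational(1, 2))) = Mul(Add(Add(622, Rational(1, 86)), -521), 0) = Mul(Add(Rational(53493, 86), -521), 0) = Mul(Rational(8687, 86), 0) = 0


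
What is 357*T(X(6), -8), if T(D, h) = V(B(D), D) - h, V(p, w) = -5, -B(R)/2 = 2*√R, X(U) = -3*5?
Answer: 1071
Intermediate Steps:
X(U) = -15
B(R) = -4*√R
T(D, h) = -5 - h
357*T(X(6), -8) = 357*(-5 - 1*(-8)) = 357*(-5 + 8) = 357*3 = 1071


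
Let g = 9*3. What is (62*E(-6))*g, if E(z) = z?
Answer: -10044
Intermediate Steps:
g = 27
(62*E(-6))*g = (62*(-6))*27 = -372*27 = -10044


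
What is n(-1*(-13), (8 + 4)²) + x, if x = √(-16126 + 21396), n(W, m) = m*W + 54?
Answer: 1926 + √5270 ≈ 1998.6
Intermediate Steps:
n(W, m) = 54 + W*m (n(W, m) = W*m + 54 = 54 + W*m)
x = √5270 ≈ 72.595
n(-1*(-13), (8 + 4)²) + x = (54 + (-1*(-13))*(8 + 4)²) + √5270 = (54 + 13*12²) + √5270 = (54 + 13*144) + √5270 = (54 + 1872) + √5270 = 1926 + √5270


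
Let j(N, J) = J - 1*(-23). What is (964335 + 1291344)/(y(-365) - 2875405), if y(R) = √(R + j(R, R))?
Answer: -2161996891665/2755984638244 - 751893*I*√707/2755984638244 ≈ -0.78447 - 7.2542e-6*I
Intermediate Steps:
j(N, J) = 23 + J (j(N, J) = J + 23 = 23 + J)
y(R) = √(23 + 2*R) (y(R) = √(R + (23 + R)) = √(23 + 2*R))
(964335 + 1291344)/(y(-365) - 2875405) = (964335 + 1291344)/(√(23 + 2*(-365)) - 2875405) = 2255679/(√(23 - 730) - 2875405) = 2255679/(√(-707) - 2875405) = 2255679/(I*√707 - 2875405) = 2255679/(-2875405 + I*√707)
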